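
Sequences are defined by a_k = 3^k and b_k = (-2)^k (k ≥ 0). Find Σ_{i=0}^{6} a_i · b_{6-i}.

463

Write out a_i and b_{6-i} for i = 0,…,6 and sum the products.
Σ = 1·64 + 3·(-32) + 9·16 + 27·(-8) + 81·4 + 243·(-2) + 729·1 = 463.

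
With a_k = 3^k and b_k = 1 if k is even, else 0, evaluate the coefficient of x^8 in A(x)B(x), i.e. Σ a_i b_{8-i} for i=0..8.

The convolution is the t^8 coefficient of A(t)B(t).
Σ = 1·1 + 3·0 + 9·1 + 27·0 + 81·1 + 243·0 + 729·1 + 2187·0 + 6561·1 = 7381.

7381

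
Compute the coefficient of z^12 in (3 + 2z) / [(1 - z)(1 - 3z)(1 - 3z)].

The denominator gives the recurrence a_n = 7a_(n−1) − 15a_(n−2) + 9a_(n−3) for n ≥ 3; the numerator fixes a_0 = 3, a_1 = 23, a_2 = 116.
Iterating: 3, 23, 116, 494, 1925, 7109, 25334, 88028, 300167, 1008755, 3351032, 11027402, 36005129, so a_12 = 36005129.

36005129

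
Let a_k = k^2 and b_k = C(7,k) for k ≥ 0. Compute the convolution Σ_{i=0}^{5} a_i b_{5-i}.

501

This is [x^5] in the product of the two ordinary generating functions.
Σ = 0·21 + 1·35 + 4·35 + 9·21 + 16·7 + 25·1 = 501.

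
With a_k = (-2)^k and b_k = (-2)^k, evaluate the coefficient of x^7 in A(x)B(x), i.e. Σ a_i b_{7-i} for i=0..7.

Write out a_i and b_{7-i} for i = 0,…,7 and sum the products.
Σ = 1·(-128) − 2·64 + 4·(-32) − 8·16 + 16·(-8) − 32·4 + 64·(-2) − 128·1 = -1024.

-1024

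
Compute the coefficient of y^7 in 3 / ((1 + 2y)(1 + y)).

Partial fractions give a closed form: a_n = (6)·(-2)^n + (-3)·(-1)^n.
At n = 7: a_7 = -765.

-765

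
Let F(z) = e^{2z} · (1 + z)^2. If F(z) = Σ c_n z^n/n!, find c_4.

The EGF product rule gives c_4 = Σ_{k_1+k_2=4} C(4; k_1,k_2) · ∏ g_i(k_i), where e^{2z} gives (2)^k; (1+z)^2 gives the falling factorial (2)_k.
g_1(k) for k = 0…4: 1, 2, 4, 8, 16.
g_2(k) for k = 0…4: 1, 2, 2, 0, 0.
c_4 = Σ_k C(4,k)·g_1(k)·g_2(4−k) = 6·4·2 + 4·8·2 + 1·16·1 = 48 + 64 + 16 = 128.

128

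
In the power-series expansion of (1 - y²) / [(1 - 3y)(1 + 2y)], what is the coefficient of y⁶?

The denominator gives the recurrence a_n = a_(n−1) + 6a_(n−2) for n ≥ 3; the numerator fixes a_0 = 1, a_1 = 1, a_2 = 6.
Iterating: 1, 1, 6, 12, 48, 120, 408, so a_6 = 408.

408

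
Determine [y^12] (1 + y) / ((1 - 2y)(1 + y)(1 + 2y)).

The denominator gives the recurrence a_n = −a_(n−1) + 4a_(n−2) + 4a_(n−3) for n ≥ 3; the numerator fixes a_0 = 1, a_1 = 0, a_2 = 4.
Iterating: 1, 0, 4, 0, 16, 0, 64, 0, 256, 0, 1024, 0, 4096, so a_12 = 4096.

4096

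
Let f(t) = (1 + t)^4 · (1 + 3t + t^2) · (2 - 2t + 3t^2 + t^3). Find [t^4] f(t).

50

(1 + t)^4 has coefficients 1,4,6,4,1 for degrees 0…4.
(1 + 3t + t^2) has coefficients 1,3,1,0,0 for degrees 0…4.
Finally multiplying by (2 - 2t + 3t^2 + t^3), the product of all factors after the first has coefficients 2,4,-1,8,6 for degrees 0…4.
[t^4] = 1·6 + 4·8 + 6·(-1) + 4·4 + 1·2 = 50.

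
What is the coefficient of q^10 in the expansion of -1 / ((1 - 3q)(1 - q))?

Partial fractions give a closed form: a_n = (-3/2)·3^n + (1/2)·1^n.
At n = 10: a_10 = -88573.

-88573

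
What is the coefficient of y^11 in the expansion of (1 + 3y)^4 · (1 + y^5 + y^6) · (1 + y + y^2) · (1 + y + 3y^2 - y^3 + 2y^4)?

(1 + 3y)^4 has coefficients 1,12,54,108,81 for degrees 0…4.
(1 + y^5 + y^6) has coefficients 1,0,0,0,0,1,1,0,0,0,0,0 for degrees 0…11.
Multiplying by (1 + y + y^2) gives running coefficients 1,1,1,0,0,1,2,2,1,0,0,0 for degrees 0…11.
Finally multiplying by (1 + y + 3y^2 - y^3 + 2y^4), the product of all factors after the first has coefficients 1,2,5,3,4,2,5,7,8,7,5,3 for degrees 0…11.
[y^11] = 1·3 + 12·5 + 54·7 + 108·8 + 81·7 = 1872.

1872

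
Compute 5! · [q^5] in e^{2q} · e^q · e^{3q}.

The EGF product rule gives c_5 = Σ_{k_1+k_2+k_3=5} C(5; k_1,k_2,k_3) · ∏ g_i(k_i), where e^{2q} gives (2)^k; e^q gives (1)^k; e^{3q} gives (3)^k.
g_1(k) for k = 0…5: 1, 2, 4, 8, 16, 32.
g_2(k) for k = 0…5: 1, 1, 1, 1, 1, 1.
g_3(k) for k = 0…5: 1, 3, 9, 27, 81, 243.
First combine the last two factors: h(k) = Σ_j C(k,j)·g_2(j)·g_3(k−j) for k = 0…5: 1, 4, 16, 64, 256, 1024.
c_5 = Σ_k C(5,k)·g_1(k)·h(5−k) = 1·1·1024 + 5·2·256 + 10·4·64 + 10·8·16 + 5·16·4 + 1·32·1 = 1024 + 2560 + 2560 + 1280 + 320 + 32 = 7776.

7776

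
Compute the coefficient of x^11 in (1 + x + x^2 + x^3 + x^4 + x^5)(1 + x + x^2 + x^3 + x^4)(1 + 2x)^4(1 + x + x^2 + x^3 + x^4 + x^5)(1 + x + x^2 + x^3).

(1 + x + x^2 + x^3 + x^4 + x^5) has coefficients 1,1,1,1,1,1 for degrees 0…5.
(1 + x + x^2 + x^3 + x^4) has coefficients 1,1,1,1,1,0,0,0,0,0,0,0 for degrees 0…11.
Multiplying by (1 + 2x)^4 gives running coefficients 1,9,33,65,81,80,72,48,16,0,0,0 for degrees 0…11.
Multiplying by (1 + x + x^2 + x^3 + x^4 + x^5) gives running coefficients 1,10,43,108,189,269,340,379,362,297,216,136 for degrees 0…11.
Finally multiplying by (1 + x + x^2 + x^3), the product of all factors after the first has coefficients 1,11,54,162,350,609,906,1177,1350,1378,1254,1011 for degrees 0…11.
[x^11] = 1·1011 + 1·1254 + 1·1378 + 1·1350 + 1·1177 + 1·906 = 7076.

7076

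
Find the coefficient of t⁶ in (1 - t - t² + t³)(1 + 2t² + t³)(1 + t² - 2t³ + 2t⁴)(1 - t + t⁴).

(1 - t - t² + t³) has coefficients 1,-1,-1,1 for degrees 0…3.
(1 + 2t² + t³) has coefficients 1,0,2,1,0,0,0 for degrees 0…6.
Multiplying by (1 + t² - 2t³ + 2t⁴) gives running coefficients 1,0,3,-1,4,-3,2 for degrees 0…6.
Finally multiplying by (1 - t + t⁴), the product of all factors after the first has coefficients 1,-1,3,-4,6,-7,8 for degrees 0…6.
[t⁶] = 1·8 − 1·(-7) − 1·6 + 1·(-4) = 5.

5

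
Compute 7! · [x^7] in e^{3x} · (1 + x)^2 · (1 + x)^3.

435942

The EGF product rule gives c_7 = Σ_{k_1+k_2+k_3=7} C(7; k_1,k_2,k_3) · ∏ g_i(k_i), where e^{3x} gives (3)^k; (1+x)^2 gives the falling factorial (2)_k; (1+x)^3 gives the falling factorial (3)_k.
g_1(k) for k = 0…7: 1, 3, 9, 27, 81, 243, 729, 2187.
g_2(k) for k = 0…7: 1, 2, 2, 0, 0, 0, 0, 0.
g_3(k) for k = 0…7: 1, 3, 6, 6, 0, 0, 0, 0.
First combine the last two factors: h(k) = Σ_j C(k,j)·g_2(j)·g_3(k−j) for k = 0…7: 1, 5, 20, 60, 120, 120, 0, 0.
c_7 = Σ_k C(7,k)·g_1(k)·h(7−k) = 21·9·120 + 35·27·120 + 35·81·60 + 21·243·20 + 7·729·5 + 1·2187·1 = 22680 + 113400 + 170100 + 102060 + 25515 + 2187 = 435942.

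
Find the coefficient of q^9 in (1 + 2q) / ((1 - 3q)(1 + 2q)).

19683

Partial fractions give a closed form: a_n = (1)·3^n.
At n = 9: a_9 = 19683.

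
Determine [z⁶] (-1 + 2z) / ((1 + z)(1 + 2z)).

The denominator gives the recurrence a_n = −3a_(n−1) − 2a_(n−2) for n ≥ 2; the numerator fixes a_0 = -1, a_1 = 5.
Iterating: -1, 5, -13, 29, -61, 125, -253, so a_6 = -253.

-253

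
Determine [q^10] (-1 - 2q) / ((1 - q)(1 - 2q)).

-4093

The denominator gives the recurrence a_n = 3a_(n−1) − 2a_(n−2) for n ≥ 3; the numerator fixes a_0 = -1, a_1 = -5, a_2 = -13.
Iterating: -1, -5, -13, -29, -61, -125, -253, -509, -1021, -2045, -4093, so a_10 = -4093.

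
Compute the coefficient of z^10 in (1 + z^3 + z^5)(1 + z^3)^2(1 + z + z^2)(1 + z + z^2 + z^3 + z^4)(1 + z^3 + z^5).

49

(1 + z^3 + z^5) has coefficients 1,0,0,1,0,1 for degrees 0…5.
(1 + z^3)^2 has coefficients 1,0,0,2,0,0,1,0,0,0,0 for degrees 0…10.
Multiplying by (1 + z + z^2) gives running coefficients 1,1,1,2,2,2,1,1,1,0,0 for degrees 0…10.
Multiplying by (1 + z + z^2 + z^3 + z^4) gives running coefficients 1,2,3,5,7,8,8,8,7,5,3 for degrees 0…10.
Finally multiplying by (1 + z^3 + z^5), the product of all factors after the first has coefficients 1,2,3,6,9,12,15,18,20,20,19 for degrees 0…10.
[z^10] = 1·19 + 1·18 + 1·12 = 49.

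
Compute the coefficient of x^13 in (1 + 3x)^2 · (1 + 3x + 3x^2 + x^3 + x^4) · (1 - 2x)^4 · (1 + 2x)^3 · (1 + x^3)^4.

8347

(1 + 3x)^2 has coefficients 1,6,9 for degrees 0…2.
(1 + 3x + 3x^2 + x^3 + x^4) has coefficients 1,3,3,1,1,0,0,0,0,0,0,0,0,0 for degrees 0…13.
Multiplying by (1 - 2x)^4 gives running coefficients 1,-5,3,17,-15,-32,40,-16,16,0,0,0,0,0 for degrees 0…13.
Multiplying by (1 + 2x)^3 gives running coefficients 1,1,-15,-17,83,106,-196,-280,144,224,64,128,0,0 for degrees 0…13.
Finally multiplying by (1 + x^3)^4, the product of all factors after the first has coefficients 1,1,-15,-13,87,46,-258,58,478,-658,-554,1280,-347,-1091 for degrees 0…13.
[x^13] = 1·(-1091) + 6·(-347) + 9·1280 = 8347.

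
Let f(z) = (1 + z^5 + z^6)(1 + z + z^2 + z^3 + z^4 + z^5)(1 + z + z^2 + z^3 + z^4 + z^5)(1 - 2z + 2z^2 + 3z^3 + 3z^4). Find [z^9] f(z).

(1 + z^5 + z^6) has coefficients 1,0,0,0,0,1,1 for degrees 0…6.
(1 + z + z^2 + z^3 + z^4 + z^5) has coefficients 1,1,1,1,1,1,0,0,0,0 for degrees 0…9.
Multiplying by (1 + z + z^2 + z^3 + z^4 + z^5) gives running coefficients 1,2,3,4,5,6,5,4,3,2 for degrees 0…9.
Finally multiplying by (1 - 2z + 2z^2 + 3z^3 + 3z^4), the product of all factors after the first has coefficients 1,0,1,5,12,19,24,33,38,37 for degrees 0…9.
[z^9] = 1·37 + 1·12 + 1·5 = 54.

54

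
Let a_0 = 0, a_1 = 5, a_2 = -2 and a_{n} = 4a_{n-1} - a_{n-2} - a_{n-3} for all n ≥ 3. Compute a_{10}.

-133777

The ordinary generating function has denominator 1 - 4t + t^2 + t^3.
Iterating the recurrence: a_0,…,a_{10} = 0, 5, -2, -13, -55, -205, -752, -2748, -10035, -36640, -133777.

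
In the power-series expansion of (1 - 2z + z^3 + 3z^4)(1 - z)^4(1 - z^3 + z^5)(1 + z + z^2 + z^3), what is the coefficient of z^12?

(1 - 2z + z^3 + 3z^4) has coefficients 1,-2,0,1,3 for degrees 0…4.
(1 - z)^4 has coefficients 1,-4,6,-4,1,0,0,0,0,0,0,0,0 for degrees 0…12.
Multiplying by (1 - z^3 + z^5) gives running coefficients 1,-4,6,-5,5,-5,0,5,-4,1,0,0,0 for degrees 0…12.
Finally multiplying by (1 + z + z^2 + z^3), the product of all factors after the first has coefficients 1,-3,3,-2,2,1,-5,5,-4,2,2,-3,1 for degrees 0…12.
[z^12] = 1·1 − 2·(-3) + 1·2 + 3·(-4) = -3.

-3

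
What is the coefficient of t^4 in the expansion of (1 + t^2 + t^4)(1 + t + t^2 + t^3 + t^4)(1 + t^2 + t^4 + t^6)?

(1 + t^2 + t^4) has coefficients 1,0,1,0,1 for degrees 0…4.
(1 + t + t^2 + t^3 + t^4) has coefficients 1,1,1,1,1 for degrees 0…4.
Finally multiplying by (1 + t^2 + t^4 + t^6), the product of all factors after the first has coefficients 1,1,2,2,3 for degrees 0…4.
[t^4] = 1·3 + 1·2 + 1·1 = 6.

6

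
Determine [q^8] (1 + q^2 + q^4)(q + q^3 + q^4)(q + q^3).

3

(1 + q^2 + q^4) has coefficients 1,0,1,0,1 for degrees 0…4.
(q + q^3 + q^4) has coefficients 0,1,0,1,1,0,0,0,0 for degrees 0…8.
Finally multiplying by (q + q^3), the product of all factors after the first has coefficients 0,0,1,0,2,1,1,1,0 for degrees 0…8.
[q^8] = 1·0 + 1·1 + 1·2 = 3.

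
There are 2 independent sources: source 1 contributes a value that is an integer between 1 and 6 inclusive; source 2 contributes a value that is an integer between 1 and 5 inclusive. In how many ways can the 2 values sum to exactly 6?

5

The generating function for the choices is (q + q^2 + q^3 + q^4 + q^5 + q^6)·(q + q^2 + q^3 + q^4 + q^5); the count is [q^6].
(q + q^2 + q^3 + q^4 + q^5 + q^6) has coefficients 0,1,1,1,1,1,1 for degrees 0…6.
(q + q^2 + q^3 + q^4 + q^5) has coefficients 0,1,1,1,1,1,0 for degrees 0…6.
[q^6] = 1·1 + 1·1 + 1·1 + 1·1 + 1·1 + 1·0 = 5.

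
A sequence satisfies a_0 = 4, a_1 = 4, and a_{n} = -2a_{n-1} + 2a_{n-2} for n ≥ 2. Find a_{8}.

The ordinary generating function has denominator 1 + 2z - 2z^2.
Iterating the recurrence: a_0,…,a_{8} = 4, 4, 0, 8, -16, 48, -128, 352, -960.

-960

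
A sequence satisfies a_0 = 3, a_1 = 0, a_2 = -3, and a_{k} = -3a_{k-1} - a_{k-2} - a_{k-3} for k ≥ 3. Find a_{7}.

The ordinary generating function has denominator 1 + 3y + y^2 + y^3.
Iterating the recurrence: a_0,…,a_{7} = 3, 0, -3, 6, -15, 42, -117, 324.

324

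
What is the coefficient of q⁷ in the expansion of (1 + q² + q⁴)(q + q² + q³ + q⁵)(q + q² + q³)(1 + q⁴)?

7

(1 + q² + q⁴) has coefficients 1,0,1,0,1 for degrees 0…4.
(q + q² + q³ + q⁵) has coefficients 0,1,1,1,0,1,0,0 for degrees 0…7.
Multiplying by (q + q² + q³) gives running coefficients 0,0,1,2,3,2,2,1 for degrees 0…7.
Finally multiplying by (1 + q⁴), the product of all factors after the first has coefficients 0,0,1,2,3,2,3,3 for degrees 0…7.
[q⁷] = 1·3 + 1·2 + 1·2 = 7.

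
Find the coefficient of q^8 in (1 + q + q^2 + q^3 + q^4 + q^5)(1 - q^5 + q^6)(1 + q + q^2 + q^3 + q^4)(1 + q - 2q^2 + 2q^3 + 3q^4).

20

(1 + q + q^2 + q^3 + q^4 + q^5) has coefficients 1,1,1,1,1,1 for degrees 0…5.
(1 - q^5 + q^6) has coefficients 1,0,0,0,0,-1,1,0,0 for degrees 0…8.
Multiplying by (1 + q + q^2 + q^3 + q^4) gives running coefficients 1,1,1,1,1,-1,0,0,0 for degrees 0…8.
Finally multiplying by (1 + q - 2q^2 + 2q^3 + 3q^4), the product of all factors after the first has coefficients 1,2,0,2,5,3,2,7,1 for degrees 0…8.
[q^8] = 1·1 + 1·7 + 1·2 + 1·3 + 1·5 + 1·2 = 20.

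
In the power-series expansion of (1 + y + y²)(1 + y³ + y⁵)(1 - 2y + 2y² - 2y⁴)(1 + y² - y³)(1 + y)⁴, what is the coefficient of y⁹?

(1 + y + y²) has coefficients 1,1,1 for degrees 0…2.
(1 + y³ + y⁵) has coefficients 1,0,0,1,0,1,0,0,0,0 for degrees 0…9.
Multiplying by (1 - 2y + 2y² - 2y⁴) gives running coefficients 1,-2,2,1,-4,3,-2,0,0,-2 for degrees 0…9.
Multiplying by (1 + y² - y³) gives running coefficients 1,-2,3,-2,0,2,-7,7,-5,0 for degrees 0…9.
Finally multiplying by (1 + y)⁴, the product of all factors after the first has coefficients 1,2,1,2,3,0,-4,-11,-11,-4 for degrees 0…9.
[y⁹] = 1·(-4) + 1·(-11) + 1·(-11) = -26.

-26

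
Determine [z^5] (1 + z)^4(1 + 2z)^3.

102

(1 + z)^4 has coefficients 1,4,6,4,1 for degrees 0…4.
(1 + 2z)^3 has coefficients 1,6,12,8,0,0 for degrees 0…5.
[z^5] = 1·0 + 4·0 + 6·8 + 4·12 + 1·6 = 102.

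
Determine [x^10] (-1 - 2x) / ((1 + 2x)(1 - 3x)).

-59049

The denominator gives the recurrence a_n = a_(n−1) + 6a_(n−2) for n ≥ 2; the numerator fixes a_0 = -1, a_1 = -3.
Iterating: -1, -3, -9, -27, -81, -243, -729, -2187, -6561, -19683, -59049, so a_10 = -59049.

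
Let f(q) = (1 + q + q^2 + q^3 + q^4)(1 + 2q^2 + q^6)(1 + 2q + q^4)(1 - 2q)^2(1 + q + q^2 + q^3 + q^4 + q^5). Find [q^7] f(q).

(1 + q + q^2 + q^3 + q^4) has coefficients 1,1,1,1,1 for degrees 0…4.
(1 + 2q^2 + q^6) has coefficients 1,0,2,0,0,0,1,0 for degrees 0…7.
Multiplying by (1 + 2q + q^4) gives running coefficients 1,2,2,4,1,0,3,2 for degrees 0…7.
Multiplying by (1 - 2q)^2 gives running coefficients 1,-2,-2,4,-7,12,7,-10 for degrees 0…7.
Finally multiplying by (1 + q + q^2 + q^3 + q^4 + q^5), the product of all factors after the first has coefficients 1,-1,-3,1,-6,6,12,4 for degrees 0…7.
[q^7] = 1·4 + 1·12 + 1·6 + 1·(-6) + 1·1 = 17.

17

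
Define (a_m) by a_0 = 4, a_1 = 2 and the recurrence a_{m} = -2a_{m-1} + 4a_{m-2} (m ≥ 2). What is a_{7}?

The ordinary generating function has denominator 1 + 2q - 4q^2.
Iterating the recurrence: a_0,…,a_{7} = 4, 2, 12, -16, 80, -224, 768, -2432.

-2432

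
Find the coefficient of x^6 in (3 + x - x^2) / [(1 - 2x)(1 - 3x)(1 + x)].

5008

Partial fractions give a closed form: a_n = (-13/3)·2^n + (29/4)·3^n + (1/12)·(-1)^n.
At n = 6: a_6 = 5008.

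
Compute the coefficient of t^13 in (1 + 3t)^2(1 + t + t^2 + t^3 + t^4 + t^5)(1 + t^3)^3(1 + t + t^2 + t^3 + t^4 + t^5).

(1 + 3t)^2 has coefficients 1,6,9 for degrees 0…2.
(1 + t + t^2 + t^3 + t^4 + t^5) has coefficients 1,1,1,1,1,1,0,0,0,0,0,0,0,0 for degrees 0…13.
Multiplying by (1 + t^3)^3 gives running coefficients 1,1,1,4,4,4,6,6,6,4,4,4,1,1 for degrees 0…13.
Finally multiplying by (1 + t + t^2 + t^3 + t^4 + t^5), the product of all factors after the first has coefficients 1,2,3,7,11,15,20,25,30,30,30,30,25,20 for degrees 0…13.
[t^13] = 1·20 + 6·25 + 9·30 = 440.

440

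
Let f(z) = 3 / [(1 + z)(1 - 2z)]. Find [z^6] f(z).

Partial fractions give a closed form: a_n = (1)·(-1)^n + (2)·2^n.
At n = 6: a_6 = 129.

129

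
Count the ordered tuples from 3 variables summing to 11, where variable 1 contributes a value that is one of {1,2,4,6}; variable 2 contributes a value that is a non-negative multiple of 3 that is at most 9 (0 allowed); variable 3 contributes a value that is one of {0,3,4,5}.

5

The generating function for the choices is (x + x² + x⁴ + x⁶)·(1 + x³ + x⁶ + x⁹)·(1 + x³ + x⁴ + x⁵); the count is [x¹¹].
(x + x² + x⁴ + x⁶) has coefficients 0,1,1,0,1,0,1 for degrees 0…6.
(1 + x³ + x⁶ + x⁹) has coefficients 1,0,0,1,0,0,1,0,0,1,0,0 for degrees 0…11.
Finally multiplying by (1 + x³ + x⁴ + x⁵), the product of all factors after the first has coefficients 1,0,0,2,1,1,2,1,1,2,1,1 for degrees 0…11.
[x¹¹] = 1·1 + 1·2 + 1·1 + 1·1 = 5.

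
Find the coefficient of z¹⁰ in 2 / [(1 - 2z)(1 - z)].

4094

Partial fractions give a closed form: a_n = (4)·2^n + (-2)·1^n.
At n = 10: a_10 = 4094.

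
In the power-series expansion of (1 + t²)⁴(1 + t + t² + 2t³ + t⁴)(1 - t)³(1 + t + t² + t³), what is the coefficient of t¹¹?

(1 + t²)⁴ has coefficients 1,0,4,0,6,0,4,0,1 for degrees 0…8.
(1 + t + t² + 2t³ + t⁴) has coefficients 1,1,1,2,1,0,0,0,0,0,0,0 for degrees 0…11.
Multiplying by (1 - t)³ gives running coefficients 1,-2,1,1,-3,2,1,-1,0,0,0,0 for degrees 0…11.
Finally multiplying by (1 + t + t² + t³), the product of all factors after the first has coefficients 1,-1,0,1,-3,1,1,-1,2,0,-1,0 for degrees 0…11.
[t¹¹] = 1·0 + 4·0 + 6·(-1) + 4·1 + 1·1 = -1.

-1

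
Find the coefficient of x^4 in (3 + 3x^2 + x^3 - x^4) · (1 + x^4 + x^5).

(3 + 3x^2 + x^3 - x^4) has coefficients 3,0,3,1,-1 for degrees 0…4.
(1 + x^4 + x^5) has coefficients 1,0,0,0,1 for degrees 0…4.
[x^4] = 3·1 + 3·0 + 1·0 − 1·1 = 2.

2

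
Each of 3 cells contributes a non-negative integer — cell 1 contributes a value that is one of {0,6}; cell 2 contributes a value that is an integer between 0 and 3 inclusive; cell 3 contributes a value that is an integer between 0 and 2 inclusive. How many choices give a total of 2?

3

The generating function for the choices is (1 + x^6)·(1 + x + x^2 + x^3)·(1 + x + x^2); the count is [x^2].
(1 + x^6) has coefficients 1,0,0 for degrees 0…2.
(1 + x + x^2 + x^3) has coefficients 1,1,1 for degrees 0…2.
Finally multiplying by (1 + x + x^2), the product of all factors after the first has coefficients 1,2,3 for degrees 0…2.
[x^2] = 1·3 = 3.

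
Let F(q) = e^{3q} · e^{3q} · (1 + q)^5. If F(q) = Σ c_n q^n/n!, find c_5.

108696

The EGF product rule gives c_5 = Σ_{k_1+k_2+k_3=5} C(5; k_1,k_2,k_3) · ∏ g_i(k_i), where e^{3q} gives (3)^k; e^{3q} gives (3)^k; (1+q)^5 gives the falling factorial (5)_k.
g_1(k) for k = 0…5: 1, 3, 9, 27, 81, 243.
g_2(k) for k = 0…5: 1, 3, 9, 27, 81, 243.
g_3(k) for k = 0…5: 1, 5, 20, 60, 120, 120.
First combine the last two factors: h(k) = Σ_j C(k,j)·g_2(j)·g_3(k−j) for k = 0…5: 1, 8, 59, 402, 2541, 14988.
c_5 = Σ_k C(5,k)·g_1(k)·h(5−k) = 1·1·14988 + 5·3·2541 + 10·9·402 + 10·27·59 + 5·81·8 + 1·243·1 = 14988 + 38115 + 36180 + 15930 + 3240 + 243 = 108696.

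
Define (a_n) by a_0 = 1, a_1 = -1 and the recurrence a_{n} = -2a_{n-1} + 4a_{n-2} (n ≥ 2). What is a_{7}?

The ordinary generating function has denominator 1 + 2x - 4x^2.
Iterating the recurrence: a_0,…,a_{7} = 1, -1, 6, -16, 56, -176, 576, -1856.

-1856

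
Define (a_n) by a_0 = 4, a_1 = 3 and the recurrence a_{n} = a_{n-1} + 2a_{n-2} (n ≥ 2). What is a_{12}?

9559

The ordinary generating function has denominator 1 - t - 2t^2.
Iterating the recurrence: a_0,…,a_{12} = 4, 3, 11, 17, 39, 73, 151, 297, 599, 1193, 2391, 4777, 9559.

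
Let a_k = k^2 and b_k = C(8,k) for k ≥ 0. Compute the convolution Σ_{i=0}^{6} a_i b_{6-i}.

The convolution is the x^6 coefficient of A(x)B(x).
Σ = 0·28 + 1·56 + 4·70 + 9·56 + 16·28 + 25·8 + 36·1 = 1524.

1524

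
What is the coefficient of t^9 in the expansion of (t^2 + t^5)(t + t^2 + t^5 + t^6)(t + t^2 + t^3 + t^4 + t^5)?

(t^2 + t^5) has coefficients 0,0,1,0,0,1 for degrees 0…5.
(t + t^2 + t^5 + t^6) has coefficients 0,1,1,0,0,1,1,0,0,0 for degrees 0…9.
Finally multiplying by (t + t^2 + t^3 + t^4 + t^5), the product of all factors after the first has coefficients 0,0,1,2,2,2,3,3,2,2 for degrees 0…9.
[t^9] = 1·3 + 1·2 = 5.

5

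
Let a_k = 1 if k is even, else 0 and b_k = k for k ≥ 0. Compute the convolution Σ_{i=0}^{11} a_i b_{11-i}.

36

This is [x^11] in the product of the two ordinary generating functions.
Σ = 1·11 + 0·10 + 1·9 + 0·8 + 1·7 + 0·6 + 1·5 + 0·4 + 1·3 + 0·2 + 1·1 + 0·0 = 36.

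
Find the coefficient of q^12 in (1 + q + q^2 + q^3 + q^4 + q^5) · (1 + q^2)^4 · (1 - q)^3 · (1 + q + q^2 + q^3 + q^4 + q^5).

(1 + q + q^2 + q^3 + q^4 + q^5) has coefficients 1,1,1,1,1,1 for degrees 0…5.
(1 + q^2)^4 has coefficients 1,0,4,0,6,0,4,0,1,0,0,0,0 for degrees 0…12.
Multiplying by (1 - q)^3 gives running coefficients 1,-3,7,-13,18,-22,22,-18,13,-7,3,-1,0 for degrees 0…12.
Finally multiplying by (1 + q + q^2 + q^3 + q^4 + q^5), the product of all factors after the first has coefficients 1,-2,5,-8,10,-12,9,-6,0,6,-9,12,-10 for degrees 0…12.
[q^12] = 1·(-10) + 1·12 + 1·(-9) + 1·6 + 1·0 + 1·(-6) = -7.

-7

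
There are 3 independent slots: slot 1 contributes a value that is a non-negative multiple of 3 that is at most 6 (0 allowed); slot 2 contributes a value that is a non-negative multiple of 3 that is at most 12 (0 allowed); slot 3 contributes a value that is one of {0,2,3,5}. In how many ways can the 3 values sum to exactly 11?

6

The generating function for the choices is (1 + x³ + x⁶)·(1 + x³ + x⁶ + x⁹ + x¹²)·(1 + x² + x³ + x⁵); the count is [x¹¹].
(1 + x³ + x⁶) has coefficients 1,0,0,1,0,0,1 for degrees 0…6.
(1 + x³ + x⁶ + x⁹ + x¹²) has coefficients 1,0,0,1,0,0,1,0,0,1,0,0 for degrees 0…11.
Finally multiplying by (1 + x² + x³ + x⁵), the product of all factors after the first has coefficients 1,0,1,2,0,2,2,0,2,2,0,2 for degrees 0…11.
[x¹¹] = 1·2 + 1·2 + 1·2 = 6.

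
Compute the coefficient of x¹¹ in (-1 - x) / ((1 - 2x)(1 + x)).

The denominator gives the recurrence a_n = a_(n−1) + 2a_(n−2) for n ≥ 3; the numerator fixes a_0 = -1, a_1 = -2, a_2 = -4.
Iterating: -1, -2, -4, -8, -16, -32, -64, -128, -256, -512, -1024, -2048, so a_11 = -2048.

-2048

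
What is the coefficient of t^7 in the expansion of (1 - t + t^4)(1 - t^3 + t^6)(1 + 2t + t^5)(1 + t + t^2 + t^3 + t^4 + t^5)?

(1 - t + t^4) has coefficients 1,-1,0,0,1 for degrees 0…4.
(1 - t^3 + t^6) has coefficients 1,0,0,-1,0,0,1,0 for degrees 0…7.
Multiplying by (1 + 2t + t^5) gives running coefficients 1,2,0,-1,-2,1,1,2 for degrees 0…7.
Finally multiplying by (1 + t + t^2 + t^3 + t^4 + t^5), the product of all factors after the first has coefficients 1,3,3,2,0,1,1,1 for degrees 0…7.
[t^7] = 1·1 − 1·1 + 1·2 = 2.

2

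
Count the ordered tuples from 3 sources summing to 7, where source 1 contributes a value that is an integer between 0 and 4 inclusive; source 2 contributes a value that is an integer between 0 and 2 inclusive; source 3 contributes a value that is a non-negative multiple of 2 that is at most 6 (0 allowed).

7

The generating function for the choices is (1 + z + z² + z³ + z⁴)·(1 + z + z²)·(1 + z² + z⁴ + z⁶); the count is [z⁷].
(1 + z + z² + z³ + z⁴) has coefficients 1,1,1,1,1 for degrees 0…4.
(1 + z + z²) has coefficients 1,1,1,0,0,0,0,0 for degrees 0…7.
Finally multiplying by (1 + z² + z⁴ + z⁶), the product of all factors after the first has coefficients 1,1,2,1,2,1,2,1 for degrees 0…7.
[z⁷] = 1·1 + 1·2 + 1·1 + 1·2 + 1·1 = 7.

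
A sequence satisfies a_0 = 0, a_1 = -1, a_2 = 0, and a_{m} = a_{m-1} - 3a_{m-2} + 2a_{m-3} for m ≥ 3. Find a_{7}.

The ordinary generating function has denominator 1 - z + 3z^2 - 2z^3.
Iterating the recurrence: a_0,…,a_{7} = 0, -1, 0, 3, 1, -8, -5, 21.

21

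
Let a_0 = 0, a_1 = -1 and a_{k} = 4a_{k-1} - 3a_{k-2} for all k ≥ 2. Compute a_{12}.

-265720

The ordinary generating function has denominator 1 - 4q + 3q^2.
Iterating the recurrence: a_0,…,a_{12} = 0, -1, -4, -13, -40, -121, -364, -1093, -3280, -9841, -29524, -88573, -265720.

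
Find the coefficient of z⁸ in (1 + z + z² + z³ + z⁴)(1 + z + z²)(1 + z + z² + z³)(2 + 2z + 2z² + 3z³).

69

(1 + z + z² + z³ + z⁴) has coefficients 1,1,1,1,1 for degrees 0…4.
(1 + z + z²) has coefficients 1,1,1,0,0,0,0,0,0 for degrees 0…8.
Multiplying by (1 + z + z² + z³) gives running coefficients 1,2,3,3,2,1,0,0,0 for degrees 0…8.
Finally multiplying by (2 + 2z + 2z² + 3z³), the product of all factors after the first has coefficients 2,6,12,19,22,21,15,8,3 for degrees 0…8.
[z⁸] = 1·3 + 1·8 + 1·15 + 1·21 + 1·22 = 69.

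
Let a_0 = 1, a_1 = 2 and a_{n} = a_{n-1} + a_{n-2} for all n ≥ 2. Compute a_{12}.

377

The ordinary generating function has denominator 1 - t - t^2.
Iterating the recurrence: a_0,…,a_{12} = 1, 2, 3, 5, 8, 13, 21, 34, 55, 89, 144, 233, 377.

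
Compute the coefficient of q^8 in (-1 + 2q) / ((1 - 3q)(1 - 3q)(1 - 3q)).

-137781

The denominator gives the recurrence a_n = 9a_(n−1) − 27a_(n−2) + 27a_(n−3) for n ≥ 3; the numerator fixes a_0 = -1, a_1 = -7, a_2 = -36.
Iterating: -1, -7, -36, -162, -675, -2673, -10206, -37908, -137781, so a_8 = -137781.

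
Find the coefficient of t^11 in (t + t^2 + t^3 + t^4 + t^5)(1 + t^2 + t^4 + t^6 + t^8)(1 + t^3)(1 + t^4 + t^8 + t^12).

(t + t^2 + t^3 + t^4 + t^5) has coefficients 0,1,1,1,1,1 for degrees 0…5.
(1 + t^2 + t^4 + t^6 + t^8) has coefficients 1,0,1,0,1,0,1,0,1,0,0,0 for degrees 0…11.
Multiplying by (1 + t^3) gives running coefficients 1,0,1,1,1,1,1,1,1,1,0,1 for degrees 0…11.
Finally multiplying by (1 + t^4 + t^8 + t^12), the product of all factors after the first has coefficients 1,0,1,1,2,1,2,2,3,2,2,3 for degrees 0…11.
[t^11] = 1·2 + 1·2 + 1·3 + 1·2 + 1·2 = 11.

11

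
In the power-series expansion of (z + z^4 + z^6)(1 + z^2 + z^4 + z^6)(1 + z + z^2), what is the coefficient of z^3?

(z + z^4 + z^6) has coefficients 0,1,0,0 for degrees 0…3.
(1 + z^2 + z^4 + z^6) has coefficients 1,0,1,0 for degrees 0…3.
Finally multiplying by (1 + z + z^2), the product of all factors after the first has coefficients 1,1,2,1 for degrees 0…3.
[z^3] = 1·2 = 2.

2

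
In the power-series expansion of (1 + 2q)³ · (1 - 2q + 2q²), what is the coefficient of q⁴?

8

(1 + 2q)³ has coefficients 1,6,12,8 for degrees 0…3.
(1 - 2q + 2q²) has coefficients 1,-2,2,0,0 for degrees 0…4.
[q⁴] = 1·0 + 6·0 + 12·2 + 8·(-2) = 8.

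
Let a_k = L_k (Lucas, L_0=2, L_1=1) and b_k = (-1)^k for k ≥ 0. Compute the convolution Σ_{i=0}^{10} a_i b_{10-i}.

79

Write out a_i and b_{10-i} for i = 0,…,10 and sum the products.
Σ = 2·1 + 1·(-1) + 3·1 + 4·(-1) + 7·1 + 11·(-1) + 18·1 + 29·(-1) + 47·1 + 76·(-1) + 123·1 = 79.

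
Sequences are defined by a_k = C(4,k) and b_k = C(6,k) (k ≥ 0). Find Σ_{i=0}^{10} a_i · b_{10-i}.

This is [x^10] in the product of the two ordinary generating functions.
Σ = 1·0 + 4·0 + 6·0 + 4·0 + 1·1 + 0·6 + 0·15 + 0·20 + 0·15 + 0·6 + 0·1 = 1.

1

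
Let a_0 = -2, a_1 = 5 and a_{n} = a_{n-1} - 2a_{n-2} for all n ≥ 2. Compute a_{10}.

The ordinary generating function has denominator 1 - t + 2t^2.
Iterating the recurrence: a_0,…,a_{10} = -2, 5, 9, -1, -19, -17, 21, 55, 13, -97, -123.

-123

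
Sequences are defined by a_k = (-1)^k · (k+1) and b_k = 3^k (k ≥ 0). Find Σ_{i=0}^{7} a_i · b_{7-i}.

The convolution is the t^7 coefficient of A(t)B(t).
Σ = 1·2187 − 2·729 + 3·243 − 4·81 + 5·27 − 6·9 + 7·3 − 8·1 = 1228.

1228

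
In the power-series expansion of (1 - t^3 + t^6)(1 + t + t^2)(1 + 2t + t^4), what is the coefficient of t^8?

(1 - t^3 + t^6) has coefficients 1,0,0,-1,0,0,1 for degrees 0…6.
(1 + t + t^2) has coefficients 1,1,1,0,0,0,0,0,0 for degrees 0…8.
Finally multiplying by (1 + 2t + t^4), the product of all factors after the first has coefficients 1,3,3,2,1,1,1,0,0 for degrees 0…8.
[t^8] = 1·0 − 1·1 + 1·3 = 2.

2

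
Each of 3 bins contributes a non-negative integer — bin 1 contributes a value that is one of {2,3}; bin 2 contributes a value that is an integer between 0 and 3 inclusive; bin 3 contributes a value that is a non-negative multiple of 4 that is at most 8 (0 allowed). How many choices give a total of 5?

The generating function for the choices is (y^2 + y^3)·(1 + y + y^2 + y^3)·(1 + y^4 + y^8); the count is [y^5].
(y^2 + y^3) has coefficients 0,0,1,1 for degrees 0…3.
(1 + y + y^2 + y^3) has coefficients 1,1,1,1,0,0 for degrees 0…5.
Finally multiplying by (1 + y^4 + y^8), the product of all factors after the first has coefficients 1,1,1,1,1,1 for degrees 0…5.
[y^5] = 1·1 + 1·1 = 2.

2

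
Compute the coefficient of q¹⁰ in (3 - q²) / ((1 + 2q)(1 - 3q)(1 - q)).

Partial fractions give a closed form: a_n = (11/15)·(-2)^n + (13/5)·3^n + (-1/3)·1^n.
At n = 10: a_10 = 154278.

154278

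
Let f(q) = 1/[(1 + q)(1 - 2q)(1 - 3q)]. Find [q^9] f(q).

The denominator gives the recurrence a_n = 4a_(n−1) − a_(n−2) − 6a_(n−3) for n ≥ 3; the numerator fixes a_0 = 1, a_1 = 4, a_2 = 15.
Iterating: 1, 4, 15, 50, 161, 504, 1555, 4750, 14421, 43604, so a_9 = 43604.

43604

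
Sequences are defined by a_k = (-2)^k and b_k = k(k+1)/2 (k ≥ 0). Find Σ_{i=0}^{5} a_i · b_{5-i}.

11

The convolution is the t^5 coefficient of A(t)B(t).
Σ = 1·15 − 2·10 + 4·6 − 8·3 + 16·1 − 32·0 = 11.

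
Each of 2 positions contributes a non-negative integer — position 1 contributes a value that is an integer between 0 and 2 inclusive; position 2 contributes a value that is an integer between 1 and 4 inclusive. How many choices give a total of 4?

3

The generating function for the choices is (1 + y + y²)·(y + y² + y³ + y⁴); the count is [y⁴].
(1 + y + y²) has coefficients 1,1,1 for degrees 0…2.
(y + y² + y³ + y⁴) has coefficients 0,1,1,1,1 for degrees 0…4.
[y⁴] = 1·1 + 1·1 + 1·1 = 3.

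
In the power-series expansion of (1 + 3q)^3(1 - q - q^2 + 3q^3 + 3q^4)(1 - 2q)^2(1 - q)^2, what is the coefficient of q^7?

(1 + 3q)^3 has coefficients 1,9,27,27 for degrees 0…3.
(1 - q - q^2 + 3q^3 + 3q^4) has coefficients 1,-1,-1,3,3,0,0,0 for degrees 0…7.
Multiplying by (1 - 2q)^2 gives running coefficients 1,-5,7,3,-13,0,12,0 for degrees 0…7.
Finally multiplying by (1 - q)^2, the product of all factors after the first has coefficients 1,-7,18,-16,-12,29,-1,-24 for degrees 0…7.
[q^7] = 1·(-24) + 9·(-1) + 27·29 + 27·(-12) = 426.

426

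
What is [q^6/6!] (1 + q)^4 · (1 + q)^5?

The EGF product rule gives c_6 = Σ_{k_1+k_2=6} C(6; k_1,k_2) · ∏ g_i(k_i), where (1+q)^4 gives the falling factorial (4)_k; (1+q)^5 gives the falling factorial (5)_k.
g_1(k) for k = 0…6: 1, 4, 12, 24, 24, 0, 0.
g_2(k) for k = 0…6: 1, 5, 20, 60, 120, 120, 0.
c_6 = Σ_k C(6,k)·g_1(k)·g_2(6−k) = 6·4·120 + 15·12·120 + 20·24·60 + 15·24·20 = 2880 + 21600 + 28800 + 7200 = 60480.

60480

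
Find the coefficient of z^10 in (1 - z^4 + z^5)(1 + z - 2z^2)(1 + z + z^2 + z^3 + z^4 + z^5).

(1 - z^4 + z^5) has coefficients 1,0,0,0,-1,1 for degrees 0…5.
(1 + z - 2z^2) has coefficients 1,1,-2,0,0,0,0,0,0,0,0 for degrees 0…10.
Finally multiplying by (1 + z + z^2 + z^3 + z^4 + z^5), the product of all factors after the first has coefficients 1,2,0,0,0,0,-1,-2,0,0,0 for degrees 0…10.
[z^10] = 1·0 − 1·(-1) + 1·0 = 1.

1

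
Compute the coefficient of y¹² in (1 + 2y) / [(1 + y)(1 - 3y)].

The denominator gives the recurrence a_n = 2a_(n−1) + 3a_(n−2) for n ≥ 2; the numerator fixes a_0 = 1, a_1 = 4.
Iterating: 1, 4, 11, 34, 101, 304, 911, 2734, 8201, 24604, 73811, 221434, 664301, so a_12 = 664301.

664301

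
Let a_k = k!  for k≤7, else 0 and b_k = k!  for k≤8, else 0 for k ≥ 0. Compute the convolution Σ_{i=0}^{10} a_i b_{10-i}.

190080

This is [x^10] in the product of the two ordinary generating functions.
Σ = 1·0 + 1·0 + 2·40320 + 6·5040 + 24·720 + 120·120 + 720·24 + 5040·6 + 0·2 + 0·1 + 0·1 = 190080.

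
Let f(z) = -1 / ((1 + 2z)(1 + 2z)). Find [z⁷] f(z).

1024

The denominator gives the recurrence a_n = −4a_(n−1) − 4a_(n−2) for n ≥ 2; the numerator fixes a_0 = -1, a_1 = 4.
Iterating: -1, 4, -12, 32, -80, 192, -448, 1024, so a_7 = 1024.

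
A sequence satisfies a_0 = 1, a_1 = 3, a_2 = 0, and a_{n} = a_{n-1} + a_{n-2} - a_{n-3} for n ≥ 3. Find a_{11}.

The ordinary generating function has denominator 1 - q - q^2 + q^3.
Iterating the recurrence: a_0,…,a_{11} = 1, 3, 0, 2, -1, 1, -2, 0, -3, -1, -4, -2.

-2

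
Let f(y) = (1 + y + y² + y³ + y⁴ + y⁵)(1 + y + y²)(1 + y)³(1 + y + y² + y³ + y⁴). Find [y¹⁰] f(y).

(1 + y + y² + y³ + y⁴ + y⁵) has coefficients 1,1,1,1,1,1 for degrees 0…5.
(1 + y + y²) has coefficients 1,1,1,0,0,0,0,0,0,0,0 for degrees 0…10.
Multiplying by (1 + y)³ gives running coefficients 1,4,7,7,4,1,0,0,0,0,0 for degrees 0…10.
Finally multiplying by (1 + y + y² + y³ + y⁴), the product of all factors after the first has coefficients 1,5,12,19,23,23,19,12,5,1,0 for degrees 0…10.
[y¹⁰] = 1·0 + 1·1 + 1·5 + 1·12 + 1·19 + 1·23 = 60.

60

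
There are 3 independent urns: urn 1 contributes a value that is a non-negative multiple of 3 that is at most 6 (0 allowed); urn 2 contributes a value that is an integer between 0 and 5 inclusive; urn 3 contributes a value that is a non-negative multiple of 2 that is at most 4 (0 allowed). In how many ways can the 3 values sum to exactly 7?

The generating function for the choices is (1 + x^3 + x^6)·(1 + x + x^2 + x^3 + x^4 + x^5)·(1 + x^2 + x^4); the count is [x^7].
(1 + x^3 + x^6) has coefficients 1,0,0,1,0,0,1 for degrees 0…6.
(1 + x + x^2 + x^3 + x^4 + x^5) has coefficients 1,1,1,1,1,1,0,0 for degrees 0…7.
Finally multiplying by (1 + x^2 + x^4), the product of all factors after the first has coefficients 1,1,2,2,3,3,2,2 for degrees 0…7.
[x^7] = 1·2 + 1·3 + 1·1 = 6.

6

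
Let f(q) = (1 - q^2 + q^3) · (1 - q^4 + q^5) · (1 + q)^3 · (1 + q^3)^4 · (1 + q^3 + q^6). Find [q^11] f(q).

24

(1 - q^2 + q^3) has coefficients 1,0,-1,1 for degrees 0…3.
(1 - q^4 + q^5) has coefficients 1,0,0,0,-1,1,0,0,0,0,0,0 for degrees 0…11.
Multiplying by (1 + q)^3 gives running coefficients 1,3,3,1,-1,-2,0,2,1,0,0,0 for degrees 0…11.
Multiplying by (1 + q^3)^4 gives running coefficients 1,3,3,5,11,10,10,16,11,10,14,4 for degrees 0…11.
Finally multiplying by (1 + q^3 + q^6), the product of all factors after the first has coefficients 1,3,3,6,14,13,16,30,24,25,41,25 for degrees 0…11.
[q^11] = 1·25 − 1·25 + 1·24 = 24.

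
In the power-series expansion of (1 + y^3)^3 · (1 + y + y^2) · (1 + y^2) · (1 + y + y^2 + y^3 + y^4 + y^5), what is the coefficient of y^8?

(1 + y^3)^3 has coefficients 1,0,0,3,0,0,3,0,0 for degrees 0…8.
(1 + y + y^2) has coefficients 1,1,1,0,0,0,0,0,0 for degrees 0…8.
Multiplying by (1 + y^2) gives running coefficients 1,1,2,1,1,0,0,0,0 for degrees 0…8.
Finally multiplying by (1 + y + y^2 + y^3 + y^4 + y^5), the product of all factors after the first has coefficients 1,2,4,5,6,6,5,4,2 for degrees 0…8.
[y^8] = 1·2 + 3·6 + 3·4 = 32.

32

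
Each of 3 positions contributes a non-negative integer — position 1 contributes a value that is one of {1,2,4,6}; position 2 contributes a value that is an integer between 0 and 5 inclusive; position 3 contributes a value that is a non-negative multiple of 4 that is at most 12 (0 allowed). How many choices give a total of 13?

6

The generating function for the choices is (t + t^2 + t^4 + t^6)·(1 + t + t^2 + t^3 + t^4 + t^5)·(1 + t^4 + t^8 + t^12); the count is [t^13].
(t + t^2 + t^4 + t^6) has coefficients 0,1,1,0,1,0,1 for degrees 0…6.
(1 + t + t^2 + t^3 + t^4 + t^5) has coefficients 1,1,1,1,1,1,0,0,0,0,0,0,0,0 for degrees 0…13.
Finally multiplying by (1 + t^4 + t^8 + t^12), the product of all factors after the first has coefficients 1,1,1,1,2,2,1,1,2,2,1,1,2,2 for degrees 0…13.
[t^13] = 1·2 + 1·1 + 1·2 + 1·1 = 6.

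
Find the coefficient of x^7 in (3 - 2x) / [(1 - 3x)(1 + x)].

3826

The denominator gives the recurrence a_n = 2a_(n−1) + 3a_(n−2) for n ≥ 2; the numerator fixes a_0 = 3, a_1 = 4.
Iterating: 3, 4, 17, 46, 143, 424, 1277, 3826, so a_7 = 3826.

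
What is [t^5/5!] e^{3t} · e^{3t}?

7776

The EGF product rule gives c_5 = Σ_{k_1+k_2=5} C(5; k_1,k_2) · ∏ g_i(k_i), where e^{3t} gives (3)^k; e^{3t} gives (3)^k.
g_1(k) for k = 0…5: 1, 3, 9, 27, 81, 243.
g_2(k) for k = 0…5: 1, 3, 9, 27, 81, 243.
c_5 = Σ_k C(5,k)·g_1(k)·g_2(5−k) = 1·1·243 + 5·3·81 + 10·9·27 + 10·27·9 + 5·81·3 + 1·243·1 = 243 + 1215 + 2430 + 2430 + 1215 + 243 = 7776.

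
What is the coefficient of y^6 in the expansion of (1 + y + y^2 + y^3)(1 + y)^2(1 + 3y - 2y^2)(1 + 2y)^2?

(1 + y + y^2 + y^3) has coefficients 1,1,1,1 for degrees 0…3.
(1 + y)^2 has coefficients 1,2,1,0,0,0,0 for degrees 0…6.
Multiplying by (1 + 3y - 2y^2) gives running coefficients 1,5,5,-1,-2,0,0 for degrees 0…6.
Finally multiplying by (1 + 2y)^2, the product of all factors after the first has coefficients 1,9,29,39,14,-12,-8 for degrees 0…6.
[y^6] = 1·(-8) + 1·(-12) + 1·14 + 1·39 = 33.

33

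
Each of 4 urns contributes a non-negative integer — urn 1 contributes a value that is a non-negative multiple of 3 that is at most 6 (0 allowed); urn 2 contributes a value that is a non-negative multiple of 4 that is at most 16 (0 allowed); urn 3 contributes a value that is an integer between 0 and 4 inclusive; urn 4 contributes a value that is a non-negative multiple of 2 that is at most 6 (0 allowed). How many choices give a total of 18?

The generating function for the choices is (1 + y^3 + y^6)·(1 + y^4 + y^8 + y^12 + y^16)·(1 + y + y^2 + y^3 + y^4)·(1 + y^2 + y^4 + y^6); the count is [y^18].
(1 + y^3 + y^6) has coefficients 1,0,0,1,0,0,1 for degrees 0…6.
(1 + y^4 + y^8 + y^12 + y^16) has coefficients 1,0,0,0,1,0,0,0,1,0,0,0,1,0,0,0,1,0,0 for degrees 0…18.
Multiplying by (1 + y + y^2 + y^3 + y^4) gives running coefficients 1,1,1,1,2,1,1,1,2,1,1,1,2,1,1,1,2,1,1 for degrees 0…18.
Finally multiplying by (1 + y^2 + y^4 + y^6), the product of all factors after the first has coefficients 1,1,2,2,4,3,5,4,6,4,6,4,6,4,6,4,6,4,6 for degrees 0…18.
[y^18] = 1·6 + 1·4 + 1·6 = 16.

16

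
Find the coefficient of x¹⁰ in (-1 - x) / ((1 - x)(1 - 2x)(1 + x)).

Partial fractions give a closed form: a_n = (1)·1^n + (-2)·2^n.
At n = 10: a_10 = -2047.

-2047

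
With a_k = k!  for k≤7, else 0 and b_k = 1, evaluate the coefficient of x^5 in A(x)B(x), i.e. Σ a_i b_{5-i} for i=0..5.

This is [x^5] in the product of the two ordinary generating functions.
Σ = 1·1 + 1·1 + 2·1 + 6·1 + 24·1 + 120·1 = 154.

154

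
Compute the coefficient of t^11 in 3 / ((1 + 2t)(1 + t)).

-12285

Partial fractions give a closed form: a_n = (6)·(-2)^n + (-3)·(-1)^n.
At n = 11: a_11 = -12285.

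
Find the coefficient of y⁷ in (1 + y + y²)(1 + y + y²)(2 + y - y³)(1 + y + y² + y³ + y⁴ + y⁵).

11

(1 + y + y²) has coefficients 1,1,1 for degrees 0…2.
(1 + y + y²) has coefficients 1,1,1,0,0,0,0,0 for degrees 0…7.
Multiplying by (2 + y - y³) gives running coefficients 2,3,3,0,-1,-1,0,0 for degrees 0…7.
Finally multiplying by (1 + y + y² + y³ + y⁴ + y⁵), the product of all factors after the first has coefficients 2,5,8,8,7,6,4,1 for degrees 0…7.
[y⁷] = 1·1 + 1·4 + 1·6 = 11.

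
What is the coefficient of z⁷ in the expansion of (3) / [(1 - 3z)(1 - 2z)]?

Partial fractions give a closed form: a_n = (9)·3^n + (-6)·2^n.
At n = 7: a_7 = 18915.

18915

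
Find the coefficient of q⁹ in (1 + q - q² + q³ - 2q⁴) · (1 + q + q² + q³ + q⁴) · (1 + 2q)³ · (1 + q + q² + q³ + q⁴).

-66

(1 + q - q² + q³ - 2q⁴) has coefficients 1,1,-1,1,-2 for degrees 0…4.
(1 + q + q² + q³ + q⁴) has coefficients 1,1,1,1,1,0,0,0,0,0 for degrees 0…9.
Multiplying by (1 + 2q)³ gives running coefficients 1,7,19,27,27,26,20,8,0,0 for degrees 0…9.
Finally multiplying by (1 + q + q² + q³ + q⁴), the product of all factors after the first has coefficients 1,8,27,54,81,106,119,108,81,54 for degrees 0…9.
[q⁹] = 1·54 + 1·81 − 1·108 + 1·119 − 2·106 = -66.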